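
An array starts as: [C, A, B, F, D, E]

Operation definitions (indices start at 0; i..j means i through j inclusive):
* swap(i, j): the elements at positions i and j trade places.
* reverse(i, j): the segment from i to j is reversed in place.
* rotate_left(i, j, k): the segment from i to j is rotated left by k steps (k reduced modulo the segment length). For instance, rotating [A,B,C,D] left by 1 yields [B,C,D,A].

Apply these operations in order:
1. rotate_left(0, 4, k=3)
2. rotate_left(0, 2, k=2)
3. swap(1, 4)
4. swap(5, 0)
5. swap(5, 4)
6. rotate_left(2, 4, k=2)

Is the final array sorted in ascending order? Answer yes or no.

After 1 (rotate_left(0, 4, k=3)): [F, D, C, A, B, E]
After 2 (rotate_left(0, 2, k=2)): [C, F, D, A, B, E]
After 3 (swap(1, 4)): [C, B, D, A, F, E]
After 4 (swap(5, 0)): [E, B, D, A, F, C]
After 5 (swap(5, 4)): [E, B, D, A, C, F]
After 6 (rotate_left(2, 4, k=2)): [E, B, C, D, A, F]

Answer: no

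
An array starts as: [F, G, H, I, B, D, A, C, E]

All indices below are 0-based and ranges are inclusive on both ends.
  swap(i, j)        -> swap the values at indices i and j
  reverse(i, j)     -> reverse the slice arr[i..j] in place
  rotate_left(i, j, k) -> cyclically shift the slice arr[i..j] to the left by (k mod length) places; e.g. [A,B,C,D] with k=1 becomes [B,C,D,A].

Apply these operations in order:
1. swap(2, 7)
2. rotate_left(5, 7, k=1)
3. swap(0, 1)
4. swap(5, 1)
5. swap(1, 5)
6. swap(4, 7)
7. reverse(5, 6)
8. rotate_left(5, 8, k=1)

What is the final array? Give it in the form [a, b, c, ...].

Answer: [G, F, C, I, D, A, B, E, H]

Derivation:
After 1 (swap(2, 7)): [F, G, C, I, B, D, A, H, E]
After 2 (rotate_left(5, 7, k=1)): [F, G, C, I, B, A, H, D, E]
After 3 (swap(0, 1)): [G, F, C, I, B, A, H, D, E]
After 4 (swap(5, 1)): [G, A, C, I, B, F, H, D, E]
After 5 (swap(1, 5)): [G, F, C, I, B, A, H, D, E]
After 6 (swap(4, 7)): [G, F, C, I, D, A, H, B, E]
After 7 (reverse(5, 6)): [G, F, C, I, D, H, A, B, E]
After 8 (rotate_left(5, 8, k=1)): [G, F, C, I, D, A, B, E, H]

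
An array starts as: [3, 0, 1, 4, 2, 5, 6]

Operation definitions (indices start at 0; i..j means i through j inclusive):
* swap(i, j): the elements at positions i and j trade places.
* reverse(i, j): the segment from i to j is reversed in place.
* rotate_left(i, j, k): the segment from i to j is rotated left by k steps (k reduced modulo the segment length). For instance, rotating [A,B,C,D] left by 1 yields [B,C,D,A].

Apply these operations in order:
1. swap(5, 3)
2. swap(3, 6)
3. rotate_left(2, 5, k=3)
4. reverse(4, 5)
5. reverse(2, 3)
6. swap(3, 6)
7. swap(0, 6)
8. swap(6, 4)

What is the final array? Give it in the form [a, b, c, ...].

Answer: [4, 0, 1, 5, 3, 6, 2]

Derivation:
After 1 (swap(5, 3)): [3, 0, 1, 5, 2, 4, 6]
After 2 (swap(3, 6)): [3, 0, 1, 6, 2, 4, 5]
After 3 (rotate_left(2, 5, k=3)): [3, 0, 4, 1, 6, 2, 5]
After 4 (reverse(4, 5)): [3, 0, 4, 1, 2, 6, 5]
After 5 (reverse(2, 3)): [3, 0, 1, 4, 2, 6, 5]
After 6 (swap(3, 6)): [3, 0, 1, 5, 2, 6, 4]
After 7 (swap(0, 6)): [4, 0, 1, 5, 2, 6, 3]
After 8 (swap(6, 4)): [4, 0, 1, 5, 3, 6, 2]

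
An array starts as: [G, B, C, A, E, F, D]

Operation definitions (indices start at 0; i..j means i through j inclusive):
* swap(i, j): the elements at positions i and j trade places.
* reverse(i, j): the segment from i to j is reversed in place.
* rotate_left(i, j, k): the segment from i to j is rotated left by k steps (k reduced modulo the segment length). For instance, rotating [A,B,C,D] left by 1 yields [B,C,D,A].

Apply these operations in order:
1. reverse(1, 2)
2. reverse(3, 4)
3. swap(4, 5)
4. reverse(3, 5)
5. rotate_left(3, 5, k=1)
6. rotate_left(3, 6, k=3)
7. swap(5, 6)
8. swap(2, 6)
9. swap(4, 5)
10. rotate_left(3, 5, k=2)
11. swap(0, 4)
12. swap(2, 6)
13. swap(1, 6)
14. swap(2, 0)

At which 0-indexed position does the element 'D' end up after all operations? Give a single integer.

Answer: 2

Derivation:
After 1 (reverse(1, 2)): [G, C, B, A, E, F, D]
After 2 (reverse(3, 4)): [G, C, B, E, A, F, D]
After 3 (swap(4, 5)): [G, C, B, E, F, A, D]
After 4 (reverse(3, 5)): [G, C, B, A, F, E, D]
After 5 (rotate_left(3, 5, k=1)): [G, C, B, F, E, A, D]
After 6 (rotate_left(3, 6, k=3)): [G, C, B, D, F, E, A]
After 7 (swap(5, 6)): [G, C, B, D, F, A, E]
After 8 (swap(2, 6)): [G, C, E, D, F, A, B]
After 9 (swap(4, 5)): [G, C, E, D, A, F, B]
After 10 (rotate_left(3, 5, k=2)): [G, C, E, F, D, A, B]
After 11 (swap(0, 4)): [D, C, E, F, G, A, B]
After 12 (swap(2, 6)): [D, C, B, F, G, A, E]
After 13 (swap(1, 6)): [D, E, B, F, G, A, C]
After 14 (swap(2, 0)): [B, E, D, F, G, A, C]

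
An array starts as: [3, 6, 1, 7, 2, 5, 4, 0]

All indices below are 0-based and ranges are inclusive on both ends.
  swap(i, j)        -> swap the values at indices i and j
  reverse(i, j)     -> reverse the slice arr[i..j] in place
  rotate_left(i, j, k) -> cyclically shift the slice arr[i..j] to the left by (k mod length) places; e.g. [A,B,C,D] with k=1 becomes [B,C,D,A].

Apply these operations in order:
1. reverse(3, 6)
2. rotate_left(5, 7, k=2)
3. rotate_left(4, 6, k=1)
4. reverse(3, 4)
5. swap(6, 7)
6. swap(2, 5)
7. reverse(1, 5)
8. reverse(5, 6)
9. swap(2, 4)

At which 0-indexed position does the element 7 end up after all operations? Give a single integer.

After 1 (reverse(3, 6)): [3, 6, 1, 4, 5, 2, 7, 0]
After 2 (rotate_left(5, 7, k=2)): [3, 6, 1, 4, 5, 0, 2, 7]
After 3 (rotate_left(4, 6, k=1)): [3, 6, 1, 4, 0, 2, 5, 7]
After 4 (reverse(3, 4)): [3, 6, 1, 0, 4, 2, 5, 7]
After 5 (swap(6, 7)): [3, 6, 1, 0, 4, 2, 7, 5]
After 6 (swap(2, 5)): [3, 6, 2, 0, 4, 1, 7, 5]
After 7 (reverse(1, 5)): [3, 1, 4, 0, 2, 6, 7, 5]
After 8 (reverse(5, 6)): [3, 1, 4, 0, 2, 7, 6, 5]
After 9 (swap(2, 4)): [3, 1, 2, 0, 4, 7, 6, 5]

Answer: 5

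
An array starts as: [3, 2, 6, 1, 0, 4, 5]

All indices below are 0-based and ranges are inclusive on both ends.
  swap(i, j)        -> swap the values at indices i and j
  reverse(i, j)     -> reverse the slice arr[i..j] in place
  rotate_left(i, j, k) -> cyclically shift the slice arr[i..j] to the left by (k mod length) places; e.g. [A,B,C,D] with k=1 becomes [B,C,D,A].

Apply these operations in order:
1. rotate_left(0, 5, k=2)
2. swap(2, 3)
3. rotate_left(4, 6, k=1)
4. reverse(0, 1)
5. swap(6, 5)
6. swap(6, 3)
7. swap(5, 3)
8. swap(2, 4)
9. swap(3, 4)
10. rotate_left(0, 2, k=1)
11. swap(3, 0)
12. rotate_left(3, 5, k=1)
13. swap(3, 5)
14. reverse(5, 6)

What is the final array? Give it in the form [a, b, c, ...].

Answer: [4, 2, 1, 6, 5, 0, 3]

Derivation:
After 1 (rotate_left(0, 5, k=2)): [6, 1, 0, 4, 3, 2, 5]
After 2 (swap(2, 3)): [6, 1, 4, 0, 3, 2, 5]
After 3 (rotate_left(4, 6, k=1)): [6, 1, 4, 0, 2, 5, 3]
After 4 (reverse(0, 1)): [1, 6, 4, 0, 2, 5, 3]
After 5 (swap(6, 5)): [1, 6, 4, 0, 2, 3, 5]
After 6 (swap(6, 3)): [1, 6, 4, 5, 2, 3, 0]
After 7 (swap(5, 3)): [1, 6, 4, 3, 2, 5, 0]
After 8 (swap(2, 4)): [1, 6, 2, 3, 4, 5, 0]
After 9 (swap(3, 4)): [1, 6, 2, 4, 3, 5, 0]
After 10 (rotate_left(0, 2, k=1)): [6, 2, 1, 4, 3, 5, 0]
After 11 (swap(3, 0)): [4, 2, 1, 6, 3, 5, 0]
After 12 (rotate_left(3, 5, k=1)): [4, 2, 1, 3, 5, 6, 0]
After 13 (swap(3, 5)): [4, 2, 1, 6, 5, 3, 0]
After 14 (reverse(5, 6)): [4, 2, 1, 6, 5, 0, 3]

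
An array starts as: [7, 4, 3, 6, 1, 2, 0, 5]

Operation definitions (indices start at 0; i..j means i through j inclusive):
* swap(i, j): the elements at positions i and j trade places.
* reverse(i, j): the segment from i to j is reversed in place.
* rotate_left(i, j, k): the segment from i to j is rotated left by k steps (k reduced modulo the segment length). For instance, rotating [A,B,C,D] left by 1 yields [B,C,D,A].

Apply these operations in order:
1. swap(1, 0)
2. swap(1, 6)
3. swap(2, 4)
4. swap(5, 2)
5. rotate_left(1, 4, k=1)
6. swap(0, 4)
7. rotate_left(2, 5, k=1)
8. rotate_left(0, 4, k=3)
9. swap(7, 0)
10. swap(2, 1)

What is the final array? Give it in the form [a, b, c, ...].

After 1 (swap(1, 0)): [4, 7, 3, 6, 1, 2, 0, 5]
After 2 (swap(1, 6)): [4, 0, 3, 6, 1, 2, 7, 5]
After 3 (swap(2, 4)): [4, 0, 1, 6, 3, 2, 7, 5]
After 4 (swap(5, 2)): [4, 0, 2, 6, 3, 1, 7, 5]
After 5 (rotate_left(1, 4, k=1)): [4, 2, 6, 3, 0, 1, 7, 5]
After 6 (swap(0, 4)): [0, 2, 6, 3, 4, 1, 7, 5]
After 7 (rotate_left(2, 5, k=1)): [0, 2, 3, 4, 1, 6, 7, 5]
After 8 (rotate_left(0, 4, k=3)): [4, 1, 0, 2, 3, 6, 7, 5]
After 9 (swap(7, 0)): [5, 1, 0, 2, 3, 6, 7, 4]
After 10 (swap(2, 1)): [5, 0, 1, 2, 3, 6, 7, 4]

Answer: [5, 0, 1, 2, 3, 6, 7, 4]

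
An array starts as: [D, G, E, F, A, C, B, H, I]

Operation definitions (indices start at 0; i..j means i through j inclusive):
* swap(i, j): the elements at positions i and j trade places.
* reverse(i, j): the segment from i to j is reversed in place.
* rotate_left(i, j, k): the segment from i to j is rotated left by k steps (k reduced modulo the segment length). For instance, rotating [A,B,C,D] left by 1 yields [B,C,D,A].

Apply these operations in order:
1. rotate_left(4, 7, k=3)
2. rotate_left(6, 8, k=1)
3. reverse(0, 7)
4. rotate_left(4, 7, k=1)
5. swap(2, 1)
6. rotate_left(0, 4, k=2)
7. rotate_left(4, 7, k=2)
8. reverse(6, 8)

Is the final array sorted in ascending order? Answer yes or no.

After 1 (rotate_left(4, 7, k=3)): [D, G, E, F, H, A, C, B, I]
After 2 (rotate_left(6, 8, k=1)): [D, G, E, F, H, A, B, I, C]
After 3 (reverse(0, 7)): [I, B, A, H, F, E, G, D, C]
After 4 (rotate_left(4, 7, k=1)): [I, B, A, H, E, G, D, F, C]
After 5 (swap(2, 1)): [I, A, B, H, E, G, D, F, C]
After 6 (rotate_left(0, 4, k=2)): [B, H, E, I, A, G, D, F, C]
After 7 (rotate_left(4, 7, k=2)): [B, H, E, I, D, F, A, G, C]
After 8 (reverse(6, 8)): [B, H, E, I, D, F, C, G, A]

Answer: no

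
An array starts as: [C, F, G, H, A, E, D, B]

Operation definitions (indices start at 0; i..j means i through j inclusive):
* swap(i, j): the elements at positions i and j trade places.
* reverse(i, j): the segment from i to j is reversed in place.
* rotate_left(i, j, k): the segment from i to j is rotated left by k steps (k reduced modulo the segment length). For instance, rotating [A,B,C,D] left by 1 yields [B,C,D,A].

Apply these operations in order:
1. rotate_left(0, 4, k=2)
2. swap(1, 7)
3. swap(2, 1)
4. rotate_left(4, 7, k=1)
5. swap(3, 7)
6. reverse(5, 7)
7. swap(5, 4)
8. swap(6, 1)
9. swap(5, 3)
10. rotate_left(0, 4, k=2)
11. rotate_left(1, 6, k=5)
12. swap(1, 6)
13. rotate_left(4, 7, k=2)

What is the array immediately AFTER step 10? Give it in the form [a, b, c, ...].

Answer: [B, E, C, G, H, F, A, D]

Derivation:
After 1 (rotate_left(0, 4, k=2)): [G, H, A, C, F, E, D, B]
After 2 (swap(1, 7)): [G, B, A, C, F, E, D, H]
After 3 (swap(2, 1)): [G, A, B, C, F, E, D, H]
After 4 (rotate_left(4, 7, k=1)): [G, A, B, C, E, D, H, F]
After 5 (swap(3, 7)): [G, A, B, F, E, D, H, C]
After 6 (reverse(5, 7)): [G, A, B, F, E, C, H, D]
After 7 (swap(5, 4)): [G, A, B, F, C, E, H, D]
After 8 (swap(6, 1)): [G, H, B, F, C, E, A, D]
After 9 (swap(5, 3)): [G, H, B, E, C, F, A, D]
After 10 (rotate_left(0, 4, k=2)): [B, E, C, G, H, F, A, D]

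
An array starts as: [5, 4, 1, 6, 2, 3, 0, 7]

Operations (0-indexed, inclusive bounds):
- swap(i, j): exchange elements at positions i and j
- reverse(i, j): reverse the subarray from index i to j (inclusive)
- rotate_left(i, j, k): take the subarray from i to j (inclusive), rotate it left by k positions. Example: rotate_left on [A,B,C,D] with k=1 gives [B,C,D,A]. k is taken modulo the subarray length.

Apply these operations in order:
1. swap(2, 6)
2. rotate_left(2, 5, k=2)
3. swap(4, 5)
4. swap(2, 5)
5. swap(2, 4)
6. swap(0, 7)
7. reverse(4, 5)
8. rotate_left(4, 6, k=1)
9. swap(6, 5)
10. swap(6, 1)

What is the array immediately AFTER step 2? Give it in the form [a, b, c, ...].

After 1 (swap(2, 6)): [5, 4, 0, 6, 2, 3, 1, 7]
After 2 (rotate_left(2, 5, k=2)): [5, 4, 2, 3, 0, 6, 1, 7]

Answer: [5, 4, 2, 3, 0, 6, 1, 7]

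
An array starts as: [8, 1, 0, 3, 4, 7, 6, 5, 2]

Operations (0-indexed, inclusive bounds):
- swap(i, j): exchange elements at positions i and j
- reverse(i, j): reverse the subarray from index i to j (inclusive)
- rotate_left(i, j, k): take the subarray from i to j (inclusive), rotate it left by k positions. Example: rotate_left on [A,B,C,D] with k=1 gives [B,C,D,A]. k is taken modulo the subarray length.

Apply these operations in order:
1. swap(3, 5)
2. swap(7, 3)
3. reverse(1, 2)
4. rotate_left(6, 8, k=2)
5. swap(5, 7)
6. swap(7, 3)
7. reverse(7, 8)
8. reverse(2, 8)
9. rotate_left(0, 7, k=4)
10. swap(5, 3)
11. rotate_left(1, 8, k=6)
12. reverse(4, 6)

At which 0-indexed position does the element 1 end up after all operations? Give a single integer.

Answer: 2

Derivation:
After 1 (swap(3, 5)): [8, 1, 0, 7, 4, 3, 6, 5, 2]
After 2 (swap(7, 3)): [8, 1, 0, 5, 4, 3, 6, 7, 2]
After 3 (reverse(1, 2)): [8, 0, 1, 5, 4, 3, 6, 7, 2]
After 4 (rotate_left(6, 8, k=2)): [8, 0, 1, 5, 4, 3, 2, 6, 7]
After 5 (swap(5, 7)): [8, 0, 1, 5, 4, 6, 2, 3, 7]
After 6 (swap(7, 3)): [8, 0, 1, 3, 4, 6, 2, 5, 7]
After 7 (reverse(7, 8)): [8, 0, 1, 3, 4, 6, 2, 7, 5]
After 8 (reverse(2, 8)): [8, 0, 5, 7, 2, 6, 4, 3, 1]
After 9 (rotate_left(0, 7, k=4)): [2, 6, 4, 3, 8, 0, 5, 7, 1]
After 10 (swap(5, 3)): [2, 6, 4, 0, 8, 3, 5, 7, 1]
After 11 (rotate_left(1, 8, k=6)): [2, 7, 1, 6, 4, 0, 8, 3, 5]
After 12 (reverse(4, 6)): [2, 7, 1, 6, 8, 0, 4, 3, 5]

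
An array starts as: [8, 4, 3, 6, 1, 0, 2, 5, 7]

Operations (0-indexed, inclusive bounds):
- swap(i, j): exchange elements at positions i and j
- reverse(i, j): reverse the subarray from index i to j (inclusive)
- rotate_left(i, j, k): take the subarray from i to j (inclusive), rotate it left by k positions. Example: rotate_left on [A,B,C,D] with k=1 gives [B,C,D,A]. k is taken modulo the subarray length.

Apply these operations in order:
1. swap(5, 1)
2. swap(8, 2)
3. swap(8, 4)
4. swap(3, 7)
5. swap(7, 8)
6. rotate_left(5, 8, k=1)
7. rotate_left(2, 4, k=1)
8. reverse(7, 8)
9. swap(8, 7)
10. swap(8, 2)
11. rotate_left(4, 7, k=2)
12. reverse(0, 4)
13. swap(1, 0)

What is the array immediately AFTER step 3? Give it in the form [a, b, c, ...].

Answer: [8, 0, 7, 6, 3, 4, 2, 5, 1]

Derivation:
After 1 (swap(5, 1)): [8, 0, 3, 6, 1, 4, 2, 5, 7]
After 2 (swap(8, 2)): [8, 0, 7, 6, 1, 4, 2, 5, 3]
After 3 (swap(8, 4)): [8, 0, 7, 6, 3, 4, 2, 5, 1]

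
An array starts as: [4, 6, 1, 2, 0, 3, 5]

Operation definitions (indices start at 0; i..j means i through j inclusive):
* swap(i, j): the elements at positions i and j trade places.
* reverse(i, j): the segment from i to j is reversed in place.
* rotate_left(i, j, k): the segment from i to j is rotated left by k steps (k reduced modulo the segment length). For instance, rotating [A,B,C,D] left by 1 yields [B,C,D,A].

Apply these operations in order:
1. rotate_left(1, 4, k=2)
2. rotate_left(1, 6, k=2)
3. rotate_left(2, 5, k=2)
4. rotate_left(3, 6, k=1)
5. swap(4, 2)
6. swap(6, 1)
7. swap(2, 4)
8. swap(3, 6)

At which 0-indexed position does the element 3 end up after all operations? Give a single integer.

Answer: 4

Derivation:
After 1 (rotate_left(1, 4, k=2)): [4, 2, 0, 6, 1, 3, 5]
After 2 (rotate_left(1, 6, k=2)): [4, 6, 1, 3, 5, 2, 0]
After 3 (rotate_left(2, 5, k=2)): [4, 6, 5, 2, 1, 3, 0]
After 4 (rotate_left(3, 6, k=1)): [4, 6, 5, 1, 3, 0, 2]
After 5 (swap(4, 2)): [4, 6, 3, 1, 5, 0, 2]
After 6 (swap(6, 1)): [4, 2, 3, 1, 5, 0, 6]
After 7 (swap(2, 4)): [4, 2, 5, 1, 3, 0, 6]
After 8 (swap(3, 6)): [4, 2, 5, 6, 3, 0, 1]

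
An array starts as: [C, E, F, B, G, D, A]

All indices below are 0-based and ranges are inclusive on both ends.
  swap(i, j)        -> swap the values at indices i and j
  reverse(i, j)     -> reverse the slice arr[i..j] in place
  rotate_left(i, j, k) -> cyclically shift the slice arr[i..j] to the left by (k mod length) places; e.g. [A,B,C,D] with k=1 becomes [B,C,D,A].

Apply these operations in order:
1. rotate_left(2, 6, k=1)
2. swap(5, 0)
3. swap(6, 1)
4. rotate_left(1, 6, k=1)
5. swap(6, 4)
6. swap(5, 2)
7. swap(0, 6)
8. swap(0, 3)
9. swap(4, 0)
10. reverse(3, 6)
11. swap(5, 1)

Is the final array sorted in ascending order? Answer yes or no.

Answer: no

Derivation:
After 1 (rotate_left(2, 6, k=1)): [C, E, B, G, D, A, F]
After 2 (swap(5, 0)): [A, E, B, G, D, C, F]
After 3 (swap(6, 1)): [A, F, B, G, D, C, E]
After 4 (rotate_left(1, 6, k=1)): [A, B, G, D, C, E, F]
After 5 (swap(6, 4)): [A, B, G, D, F, E, C]
After 6 (swap(5, 2)): [A, B, E, D, F, G, C]
After 7 (swap(0, 6)): [C, B, E, D, F, G, A]
After 8 (swap(0, 3)): [D, B, E, C, F, G, A]
After 9 (swap(4, 0)): [F, B, E, C, D, G, A]
After 10 (reverse(3, 6)): [F, B, E, A, G, D, C]
After 11 (swap(5, 1)): [F, D, E, A, G, B, C]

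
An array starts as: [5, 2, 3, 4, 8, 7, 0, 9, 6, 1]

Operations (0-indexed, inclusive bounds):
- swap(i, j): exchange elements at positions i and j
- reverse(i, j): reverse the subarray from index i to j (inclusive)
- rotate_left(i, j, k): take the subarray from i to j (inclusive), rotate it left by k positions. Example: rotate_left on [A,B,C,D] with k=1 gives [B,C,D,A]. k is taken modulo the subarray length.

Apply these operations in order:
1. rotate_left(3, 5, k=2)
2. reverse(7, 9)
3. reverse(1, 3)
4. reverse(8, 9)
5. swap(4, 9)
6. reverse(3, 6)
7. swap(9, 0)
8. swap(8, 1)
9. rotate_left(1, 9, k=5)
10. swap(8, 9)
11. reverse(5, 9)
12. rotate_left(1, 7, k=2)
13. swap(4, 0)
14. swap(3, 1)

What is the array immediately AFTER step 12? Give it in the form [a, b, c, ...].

Answer: [4, 7, 5, 8, 6, 0, 2, 1, 3, 9]

Derivation:
After 1 (rotate_left(3, 5, k=2)): [5, 2, 3, 7, 4, 8, 0, 9, 6, 1]
After 2 (reverse(7, 9)): [5, 2, 3, 7, 4, 8, 0, 1, 6, 9]
After 3 (reverse(1, 3)): [5, 7, 3, 2, 4, 8, 0, 1, 6, 9]
After 4 (reverse(8, 9)): [5, 7, 3, 2, 4, 8, 0, 1, 9, 6]
After 5 (swap(4, 9)): [5, 7, 3, 2, 6, 8, 0, 1, 9, 4]
After 6 (reverse(3, 6)): [5, 7, 3, 0, 8, 6, 2, 1, 9, 4]
After 7 (swap(9, 0)): [4, 7, 3, 0, 8, 6, 2, 1, 9, 5]
After 8 (swap(8, 1)): [4, 9, 3, 0, 8, 6, 2, 1, 7, 5]
After 9 (rotate_left(1, 9, k=5)): [4, 2, 1, 7, 5, 9, 3, 0, 8, 6]
After 10 (swap(8, 9)): [4, 2, 1, 7, 5, 9, 3, 0, 6, 8]
After 11 (reverse(5, 9)): [4, 2, 1, 7, 5, 8, 6, 0, 3, 9]
After 12 (rotate_left(1, 7, k=2)): [4, 7, 5, 8, 6, 0, 2, 1, 3, 9]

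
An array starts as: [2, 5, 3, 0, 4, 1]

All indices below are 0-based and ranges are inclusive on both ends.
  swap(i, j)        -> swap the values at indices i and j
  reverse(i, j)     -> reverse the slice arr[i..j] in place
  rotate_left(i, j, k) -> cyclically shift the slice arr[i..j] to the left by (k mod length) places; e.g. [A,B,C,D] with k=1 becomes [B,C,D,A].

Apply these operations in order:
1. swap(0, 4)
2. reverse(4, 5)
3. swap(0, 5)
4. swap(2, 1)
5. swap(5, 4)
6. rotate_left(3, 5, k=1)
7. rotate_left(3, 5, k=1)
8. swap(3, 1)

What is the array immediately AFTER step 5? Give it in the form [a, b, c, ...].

After 1 (swap(0, 4)): [4, 5, 3, 0, 2, 1]
After 2 (reverse(4, 5)): [4, 5, 3, 0, 1, 2]
After 3 (swap(0, 5)): [2, 5, 3, 0, 1, 4]
After 4 (swap(2, 1)): [2, 3, 5, 0, 1, 4]
After 5 (swap(5, 4)): [2, 3, 5, 0, 4, 1]

Answer: [2, 3, 5, 0, 4, 1]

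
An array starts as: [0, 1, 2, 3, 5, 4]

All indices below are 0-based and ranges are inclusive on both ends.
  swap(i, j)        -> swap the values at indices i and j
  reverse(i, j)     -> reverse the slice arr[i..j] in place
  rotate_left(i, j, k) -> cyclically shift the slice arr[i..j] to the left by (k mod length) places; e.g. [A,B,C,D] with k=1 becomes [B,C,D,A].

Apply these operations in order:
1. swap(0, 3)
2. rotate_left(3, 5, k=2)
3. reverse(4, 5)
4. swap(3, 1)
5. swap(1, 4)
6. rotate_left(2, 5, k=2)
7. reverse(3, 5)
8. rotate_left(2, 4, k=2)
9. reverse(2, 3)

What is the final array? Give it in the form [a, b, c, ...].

Answer: [3, 5, 4, 2, 1, 0]

Derivation:
After 1 (swap(0, 3)): [3, 1, 2, 0, 5, 4]
After 2 (rotate_left(3, 5, k=2)): [3, 1, 2, 4, 0, 5]
After 3 (reverse(4, 5)): [3, 1, 2, 4, 5, 0]
After 4 (swap(3, 1)): [3, 4, 2, 1, 5, 0]
After 5 (swap(1, 4)): [3, 5, 2, 1, 4, 0]
After 6 (rotate_left(2, 5, k=2)): [3, 5, 4, 0, 2, 1]
After 7 (reverse(3, 5)): [3, 5, 4, 1, 2, 0]
After 8 (rotate_left(2, 4, k=2)): [3, 5, 2, 4, 1, 0]
After 9 (reverse(2, 3)): [3, 5, 4, 2, 1, 0]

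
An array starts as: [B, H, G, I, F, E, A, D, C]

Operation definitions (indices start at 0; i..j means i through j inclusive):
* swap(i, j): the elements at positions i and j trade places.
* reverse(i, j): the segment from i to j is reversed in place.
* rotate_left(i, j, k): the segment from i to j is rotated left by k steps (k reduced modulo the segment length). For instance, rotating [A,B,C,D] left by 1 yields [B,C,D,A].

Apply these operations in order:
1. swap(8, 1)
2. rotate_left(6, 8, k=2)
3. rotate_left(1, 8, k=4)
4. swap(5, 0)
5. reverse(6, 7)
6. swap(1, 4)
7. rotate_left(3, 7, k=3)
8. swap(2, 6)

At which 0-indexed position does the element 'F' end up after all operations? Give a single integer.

After 1 (swap(8, 1)): [B, C, G, I, F, E, A, D, H]
After 2 (rotate_left(6, 8, k=2)): [B, C, G, I, F, E, H, A, D]
After 3 (rotate_left(1, 8, k=4)): [B, E, H, A, D, C, G, I, F]
After 4 (swap(5, 0)): [C, E, H, A, D, B, G, I, F]
After 5 (reverse(6, 7)): [C, E, H, A, D, B, I, G, F]
After 6 (swap(1, 4)): [C, D, H, A, E, B, I, G, F]
After 7 (rotate_left(3, 7, k=3)): [C, D, H, I, G, A, E, B, F]
After 8 (swap(2, 6)): [C, D, E, I, G, A, H, B, F]

Answer: 8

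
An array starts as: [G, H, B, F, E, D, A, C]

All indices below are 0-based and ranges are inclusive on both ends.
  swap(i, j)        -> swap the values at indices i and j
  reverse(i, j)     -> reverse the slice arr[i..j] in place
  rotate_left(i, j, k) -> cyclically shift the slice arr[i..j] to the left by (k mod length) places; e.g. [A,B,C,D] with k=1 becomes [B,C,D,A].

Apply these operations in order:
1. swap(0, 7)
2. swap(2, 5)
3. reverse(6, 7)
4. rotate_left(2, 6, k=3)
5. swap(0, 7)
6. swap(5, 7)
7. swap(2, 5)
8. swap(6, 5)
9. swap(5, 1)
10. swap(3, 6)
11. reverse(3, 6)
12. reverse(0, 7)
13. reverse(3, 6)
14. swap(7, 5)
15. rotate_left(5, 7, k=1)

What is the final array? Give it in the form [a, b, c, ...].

After 1 (swap(0, 7)): [C, H, B, F, E, D, A, G]
After 2 (swap(2, 5)): [C, H, D, F, E, B, A, G]
After 3 (reverse(6, 7)): [C, H, D, F, E, B, G, A]
After 4 (rotate_left(2, 6, k=3)): [C, H, B, G, D, F, E, A]
After 5 (swap(0, 7)): [A, H, B, G, D, F, E, C]
After 6 (swap(5, 7)): [A, H, B, G, D, C, E, F]
After 7 (swap(2, 5)): [A, H, C, G, D, B, E, F]
After 8 (swap(6, 5)): [A, H, C, G, D, E, B, F]
After 9 (swap(5, 1)): [A, E, C, G, D, H, B, F]
After 10 (swap(3, 6)): [A, E, C, B, D, H, G, F]
After 11 (reverse(3, 6)): [A, E, C, G, H, D, B, F]
After 12 (reverse(0, 7)): [F, B, D, H, G, C, E, A]
After 13 (reverse(3, 6)): [F, B, D, E, C, G, H, A]
After 14 (swap(7, 5)): [F, B, D, E, C, A, H, G]
After 15 (rotate_left(5, 7, k=1)): [F, B, D, E, C, H, G, A]

Answer: [F, B, D, E, C, H, G, A]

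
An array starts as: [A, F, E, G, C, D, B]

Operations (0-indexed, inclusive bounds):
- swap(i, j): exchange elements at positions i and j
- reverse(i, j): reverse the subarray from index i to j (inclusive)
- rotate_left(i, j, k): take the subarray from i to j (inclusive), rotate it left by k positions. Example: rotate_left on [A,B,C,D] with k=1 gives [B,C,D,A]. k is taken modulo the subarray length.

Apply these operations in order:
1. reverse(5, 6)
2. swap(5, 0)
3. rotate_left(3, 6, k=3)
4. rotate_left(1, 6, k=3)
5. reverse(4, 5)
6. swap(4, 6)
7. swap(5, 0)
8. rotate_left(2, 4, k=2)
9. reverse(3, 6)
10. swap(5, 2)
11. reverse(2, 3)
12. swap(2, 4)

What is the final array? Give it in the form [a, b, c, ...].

Answer: [F, G, B, A, E, D, C]

Derivation:
After 1 (reverse(5, 6)): [A, F, E, G, C, B, D]
After 2 (swap(5, 0)): [B, F, E, G, C, A, D]
After 3 (rotate_left(3, 6, k=3)): [B, F, E, D, G, C, A]
After 4 (rotate_left(1, 6, k=3)): [B, G, C, A, F, E, D]
After 5 (reverse(4, 5)): [B, G, C, A, E, F, D]
After 6 (swap(4, 6)): [B, G, C, A, D, F, E]
After 7 (swap(5, 0)): [F, G, C, A, D, B, E]
After 8 (rotate_left(2, 4, k=2)): [F, G, D, C, A, B, E]
After 9 (reverse(3, 6)): [F, G, D, E, B, A, C]
After 10 (swap(5, 2)): [F, G, A, E, B, D, C]
After 11 (reverse(2, 3)): [F, G, E, A, B, D, C]
After 12 (swap(2, 4)): [F, G, B, A, E, D, C]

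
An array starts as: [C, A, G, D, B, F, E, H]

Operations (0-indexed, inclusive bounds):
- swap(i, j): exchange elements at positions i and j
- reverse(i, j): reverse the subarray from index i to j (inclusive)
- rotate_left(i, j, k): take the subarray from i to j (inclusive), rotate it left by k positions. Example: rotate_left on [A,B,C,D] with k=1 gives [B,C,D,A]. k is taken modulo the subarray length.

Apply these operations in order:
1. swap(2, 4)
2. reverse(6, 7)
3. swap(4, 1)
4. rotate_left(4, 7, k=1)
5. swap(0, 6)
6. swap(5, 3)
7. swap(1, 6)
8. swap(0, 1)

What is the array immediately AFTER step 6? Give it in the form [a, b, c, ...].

Answer: [E, G, B, H, F, D, C, A]

Derivation:
After 1 (swap(2, 4)): [C, A, B, D, G, F, E, H]
After 2 (reverse(6, 7)): [C, A, B, D, G, F, H, E]
After 3 (swap(4, 1)): [C, G, B, D, A, F, H, E]
After 4 (rotate_left(4, 7, k=1)): [C, G, B, D, F, H, E, A]
After 5 (swap(0, 6)): [E, G, B, D, F, H, C, A]
After 6 (swap(5, 3)): [E, G, B, H, F, D, C, A]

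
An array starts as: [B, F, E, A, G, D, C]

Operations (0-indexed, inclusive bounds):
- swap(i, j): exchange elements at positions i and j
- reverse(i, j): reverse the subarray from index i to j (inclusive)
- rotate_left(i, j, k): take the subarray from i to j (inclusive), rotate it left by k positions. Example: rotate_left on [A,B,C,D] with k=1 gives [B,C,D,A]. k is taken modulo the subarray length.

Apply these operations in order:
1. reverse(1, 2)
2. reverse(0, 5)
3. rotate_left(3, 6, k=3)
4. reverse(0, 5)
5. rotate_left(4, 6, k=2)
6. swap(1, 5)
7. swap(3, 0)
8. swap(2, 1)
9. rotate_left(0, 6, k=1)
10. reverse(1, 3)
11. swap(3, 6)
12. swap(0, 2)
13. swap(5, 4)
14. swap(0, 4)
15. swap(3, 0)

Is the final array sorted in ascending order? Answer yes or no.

After 1 (reverse(1, 2)): [B, E, F, A, G, D, C]
After 2 (reverse(0, 5)): [D, G, A, F, E, B, C]
After 3 (rotate_left(3, 6, k=3)): [D, G, A, C, F, E, B]
After 4 (reverse(0, 5)): [E, F, C, A, G, D, B]
After 5 (rotate_left(4, 6, k=2)): [E, F, C, A, B, G, D]
After 6 (swap(1, 5)): [E, G, C, A, B, F, D]
After 7 (swap(3, 0)): [A, G, C, E, B, F, D]
After 8 (swap(2, 1)): [A, C, G, E, B, F, D]
After 9 (rotate_left(0, 6, k=1)): [C, G, E, B, F, D, A]
After 10 (reverse(1, 3)): [C, B, E, G, F, D, A]
After 11 (swap(3, 6)): [C, B, E, A, F, D, G]
After 12 (swap(0, 2)): [E, B, C, A, F, D, G]
After 13 (swap(5, 4)): [E, B, C, A, D, F, G]
After 14 (swap(0, 4)): [D, B, C, A, E, F, G]
After 15 (swap(3, 0)): [A, B, C, D, E, F, G]

Answer: yes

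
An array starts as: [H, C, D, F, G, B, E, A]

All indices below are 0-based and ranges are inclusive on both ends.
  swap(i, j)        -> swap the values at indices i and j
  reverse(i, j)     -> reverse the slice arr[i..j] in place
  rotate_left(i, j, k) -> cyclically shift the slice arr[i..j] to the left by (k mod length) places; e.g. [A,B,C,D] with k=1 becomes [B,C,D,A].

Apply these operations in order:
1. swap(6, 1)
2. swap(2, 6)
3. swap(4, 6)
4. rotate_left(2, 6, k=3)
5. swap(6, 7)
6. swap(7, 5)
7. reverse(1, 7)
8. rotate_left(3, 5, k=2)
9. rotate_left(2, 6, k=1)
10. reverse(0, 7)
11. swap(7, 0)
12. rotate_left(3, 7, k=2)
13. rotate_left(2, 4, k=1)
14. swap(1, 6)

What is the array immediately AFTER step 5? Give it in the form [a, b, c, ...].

Answer: [H, E, B, G, C, F, A, D]

Derivation:
After 1 (swap(6, 1)): [H, E, D, F, G, B, C, A]
After 2 (swap(2, 6)): [H, E, C, F, G, B, D, A]
After 3 (swap(4, 6)): [H, E, C, F, D, B, G, A]
After 4 (rotate_left(2, 6, k=3)): [H, E, B, G, C, F, D, A]
After 5 (swap(6, 7)): [H, E, B, G, C, F, A, D]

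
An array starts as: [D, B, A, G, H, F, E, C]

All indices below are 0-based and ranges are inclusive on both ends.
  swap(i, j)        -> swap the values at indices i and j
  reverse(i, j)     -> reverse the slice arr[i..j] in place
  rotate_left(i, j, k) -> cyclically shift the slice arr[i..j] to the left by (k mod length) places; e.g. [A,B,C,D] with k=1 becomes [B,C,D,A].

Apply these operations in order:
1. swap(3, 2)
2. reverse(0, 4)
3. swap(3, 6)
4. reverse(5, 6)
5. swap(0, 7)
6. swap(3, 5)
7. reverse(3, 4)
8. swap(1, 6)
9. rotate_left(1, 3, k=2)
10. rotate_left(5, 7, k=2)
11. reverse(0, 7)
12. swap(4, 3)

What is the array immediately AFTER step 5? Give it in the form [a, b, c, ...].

Answer: [C, A, G, E, D, B, F, H]

Derivation:
After 1 (swap(3, 2)): [D, B, G, A, H, F, E, C]
After 2 (reverse(0, 4)): [H, A, G, B, D, F, E, C]
After 3 (swap(3, 6)): [H, A, G, E, D, F, B, C]
After 4 (reverse(5, 6)): [H, A, G, E, D, B, F, C]
After 5 (swap(0, 7)): [C, A, G, E, D, B, F, H]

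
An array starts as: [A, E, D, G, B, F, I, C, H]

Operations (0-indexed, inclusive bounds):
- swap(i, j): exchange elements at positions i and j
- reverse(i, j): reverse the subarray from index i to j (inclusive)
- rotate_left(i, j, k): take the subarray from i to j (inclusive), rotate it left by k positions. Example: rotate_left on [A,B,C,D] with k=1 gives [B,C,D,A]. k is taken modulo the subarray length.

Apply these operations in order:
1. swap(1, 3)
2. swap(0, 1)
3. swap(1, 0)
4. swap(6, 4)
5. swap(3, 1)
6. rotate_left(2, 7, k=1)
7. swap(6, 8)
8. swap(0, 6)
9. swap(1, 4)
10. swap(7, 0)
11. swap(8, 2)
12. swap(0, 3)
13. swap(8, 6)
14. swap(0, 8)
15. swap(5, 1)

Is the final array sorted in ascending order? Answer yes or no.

Answer: yes

Derivation:
After 1 (swap(1, 3)): [A, G, D, E, B, F, I, C, H]
After 2 (swap(0, 1)): [G, A, D, E, B, F, I, C, H]
After 3 (swap(1, 0)): [A, G, D, E, B, F, I, C, H]
After 4 (swap(6, 4)): [A, G, D, E, I, F, B, C, H]
After 5 (swap(3, 1)): [A, E, D, G, I, F, B, C, H]
After 6 (rotate_left(2, 7, k=1)): [A, E, G, I, F, B, C, D, H]
After 7 (swap(6, 8)): [A, E, G, I, F, B, H, D, C]
After 8 (swap(0, 6)): [H, E, G, I, F, B, A, D, C]
After 9 (swap(1, 4)): [H, F, G, I, E, B, A, D, C]
After 10 (swap(7, 0)): [D, F, G, I, E, B, A, H, C]
After 11 (swap(8, 2)): [D, F, C, I, E, B, A, H, G]
After 12 (swap(0, 3)): [I, F, C, D, E, B, A, H, G]
After 13 (swap(8, 6)): [I, F, C, D, E, B, G, H, A]
After 14 (swap(0, 8)): [A, F, C, D, E, B, G, H, I]
After 15 (swap(5, 1)): [A, B, C, D, E, F, G, H, I]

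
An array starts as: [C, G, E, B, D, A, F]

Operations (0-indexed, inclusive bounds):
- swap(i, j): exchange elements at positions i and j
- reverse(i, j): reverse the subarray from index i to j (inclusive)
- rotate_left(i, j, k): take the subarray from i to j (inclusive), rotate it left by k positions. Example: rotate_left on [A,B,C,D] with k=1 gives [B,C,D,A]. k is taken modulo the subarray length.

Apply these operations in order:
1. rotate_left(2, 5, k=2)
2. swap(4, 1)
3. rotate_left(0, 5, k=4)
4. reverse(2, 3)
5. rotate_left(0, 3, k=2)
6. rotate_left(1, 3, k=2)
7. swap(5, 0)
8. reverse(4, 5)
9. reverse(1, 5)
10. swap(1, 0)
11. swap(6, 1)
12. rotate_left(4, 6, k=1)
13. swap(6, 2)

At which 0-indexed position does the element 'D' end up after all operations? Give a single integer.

After 1 (rotate_left(2, 5, k=2)): [C, G, D, A, E, B, F]
After 2 (swap(4, 1)): [C, E, D, A, G, B, F]
After 3 (rotate_left(0, 5, k=4)): [G, B, C, E, D, A, F]
After 4 (reverse(2, 3)): [G, B, E, C, D, A, F]
After 5 (rotate_left(0, 3, k=2)): [E, C, G, B, D, A, F]
After 6 (rotate_left(1, 3, k=2)): [E, B, C, G, D, A, F]
After 7 (swap(5, 0)): [A, B, C, G, D, E, F]
After 8 (reverse(4, 5)): [A, B, C, G, E, D, F]
After 9 (reverse(1, 5)): [A, D, E, G, C, B, F]
After 10 (swap(1, 0)): [D, A, E, G, C, B, F]
After 11 (swap(6, 1)): [D, F, E, G, C, B, A]
After 12 (rotate_left(4, 6, k=1)): [D, F, E, G, B, A, C]
After 13 (swap(6, 2)): [D, F, C, G, B, A, E]

Answer: 0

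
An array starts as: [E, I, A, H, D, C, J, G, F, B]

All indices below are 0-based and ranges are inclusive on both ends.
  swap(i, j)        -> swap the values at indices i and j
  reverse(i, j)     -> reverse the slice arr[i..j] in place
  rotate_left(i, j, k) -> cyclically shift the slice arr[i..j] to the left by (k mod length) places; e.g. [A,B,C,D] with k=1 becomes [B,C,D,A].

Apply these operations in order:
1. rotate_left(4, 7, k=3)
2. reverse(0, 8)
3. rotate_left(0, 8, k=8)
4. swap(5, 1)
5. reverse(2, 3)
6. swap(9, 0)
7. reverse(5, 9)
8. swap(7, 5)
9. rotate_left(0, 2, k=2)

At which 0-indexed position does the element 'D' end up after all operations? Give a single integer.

After 1 (rotate_left(4, 7, k=3)): [E, I, A, H, G, D, C, J, F, B]
After 2 (reverse(0, 8)): [F, J, C, D, G, H, A, I, E, B]
After 3 (rotate_left(0, 8, k=8)): [E, F, J, C, D, G, H, A, I, B]
After 4 (swap(5, 1)): [E, G, J, C, D, F, H, A, I, B]
After 5 (reverse(2, 3)): [E, G, C, J, D, F, H, A, I, B]
After 6 (swap(9, 0)): [B, G, C, J, D, F, H, A, I, E]
After 7 (reverse(5, 9)): [B, G, C, J, D, E, I, A, H, F]
After 8 (swap(7, 5)): [B, G, C, J, D, A, I, E, H, F]
After 9 (rotate_left(0, 2, k=2)): [C, B, G, J, D, A, I, E, H, F]

Answer: 4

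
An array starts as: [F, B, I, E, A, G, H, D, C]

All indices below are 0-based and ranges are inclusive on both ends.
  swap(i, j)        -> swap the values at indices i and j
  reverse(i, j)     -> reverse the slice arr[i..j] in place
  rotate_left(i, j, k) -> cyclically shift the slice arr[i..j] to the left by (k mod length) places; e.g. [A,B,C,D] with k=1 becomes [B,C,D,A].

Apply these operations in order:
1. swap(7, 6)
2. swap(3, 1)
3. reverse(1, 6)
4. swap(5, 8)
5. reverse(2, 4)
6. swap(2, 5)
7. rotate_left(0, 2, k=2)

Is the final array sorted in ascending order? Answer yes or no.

After 1 (swap(7, 6)): [F, B, I, E, A, G, D, H, C]
After 2 (swap(3, 1)): [F, E, I, B, A, G, D, H, C]
After 3 (reverse(1, 6)): [F, D, G, A, B, I, E, H, C]
After 4 (swap(5, 8)): [F, D, G, A, B, C, E, H, I]
After 5 (reverse(2, 4)): [F, D, B, A, G, C, E, H, I]
After 6 (swap(2, 5)): [F, D, C, A, G, B, E, H, I]
After 7 (rotate_left(0, 2, k=2)): [C, F, D, A, G, B, E, H, I]

Answer: no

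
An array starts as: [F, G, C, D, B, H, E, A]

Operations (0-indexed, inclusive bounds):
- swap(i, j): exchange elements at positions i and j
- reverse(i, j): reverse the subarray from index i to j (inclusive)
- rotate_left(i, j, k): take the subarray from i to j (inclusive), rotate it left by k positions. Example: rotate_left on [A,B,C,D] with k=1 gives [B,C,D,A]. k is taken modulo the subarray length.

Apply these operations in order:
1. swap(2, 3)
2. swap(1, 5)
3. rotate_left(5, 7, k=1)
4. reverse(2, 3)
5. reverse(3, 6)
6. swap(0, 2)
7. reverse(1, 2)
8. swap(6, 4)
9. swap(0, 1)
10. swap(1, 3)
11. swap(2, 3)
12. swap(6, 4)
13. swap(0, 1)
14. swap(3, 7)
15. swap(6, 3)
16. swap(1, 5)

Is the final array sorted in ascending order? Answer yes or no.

Answer: yes

Derivation:
After 1 (swap(2, 3)): [F, G, D, C, B, H, E, A]
After 2 (swap(1, 5)): [F, H, D, C, B, G, E, A]
After 3 (rotate_left(5, 7, k=1)): [F, H, D, C, B, E, A, G]
After 4 (reverse(2, 3)): [F, H, C, D, B, E, A, G]
After 5 (reverse(3, 6)): [F, H, C, A, E, B, D, G]
After 6 (swap(0, 2)): [C, H, F, A, E, B, D, G]
After 7 (reverse(1, 2)): [C, F, H, A, E, B, D, G]
After 8 (swap(6, 4)): [C, F, H, A, D, B, E, G]
After 9 (swap(0, 1)): [F, C, H, A, D, B, E, G]
After 10 (swap(1, 3)): [F, A, H, C, D, B, E, G]
After 11 (swap(2, 3)): [F, A, C, H, D, B, E, G]
After 12 (swap(6, 4)): [F, A, C, H, E, B, D, G]
After 13 (swap(0, 1)): [A, F, C, H, E, B, D, G]
After 14 (swap(3, 7)): [A, F, C, G, E, B, D, H]
After 15 (swap(6, 3)): [A, F, C, D, E, B, G, H]
After 16 (swap(1, 5)): [A, B, C, D, E, F, G, H]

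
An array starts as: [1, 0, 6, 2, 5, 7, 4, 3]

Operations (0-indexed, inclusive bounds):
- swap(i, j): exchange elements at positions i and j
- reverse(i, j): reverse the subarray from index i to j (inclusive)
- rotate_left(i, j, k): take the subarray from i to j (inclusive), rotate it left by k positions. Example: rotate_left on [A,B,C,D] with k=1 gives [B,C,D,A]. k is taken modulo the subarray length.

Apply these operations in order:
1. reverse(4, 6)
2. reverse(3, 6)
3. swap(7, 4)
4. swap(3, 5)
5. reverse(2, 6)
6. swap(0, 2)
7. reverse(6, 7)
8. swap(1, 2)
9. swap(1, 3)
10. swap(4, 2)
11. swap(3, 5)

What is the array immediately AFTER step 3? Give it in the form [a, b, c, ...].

After 1 (reverse(4, 6)): [1, 0, 6, 2, 4, 7, 5, 3]
After 2 (reverse(3, 6)): [1, 0, 6, 5, 7, 4, 2, 3]
After 3 (swap(7, 4)): [1, 0, 6, 5, 3, 4, 2, 7]

Answer: [1, 0, 6, 5, 3, 4, 2, 7]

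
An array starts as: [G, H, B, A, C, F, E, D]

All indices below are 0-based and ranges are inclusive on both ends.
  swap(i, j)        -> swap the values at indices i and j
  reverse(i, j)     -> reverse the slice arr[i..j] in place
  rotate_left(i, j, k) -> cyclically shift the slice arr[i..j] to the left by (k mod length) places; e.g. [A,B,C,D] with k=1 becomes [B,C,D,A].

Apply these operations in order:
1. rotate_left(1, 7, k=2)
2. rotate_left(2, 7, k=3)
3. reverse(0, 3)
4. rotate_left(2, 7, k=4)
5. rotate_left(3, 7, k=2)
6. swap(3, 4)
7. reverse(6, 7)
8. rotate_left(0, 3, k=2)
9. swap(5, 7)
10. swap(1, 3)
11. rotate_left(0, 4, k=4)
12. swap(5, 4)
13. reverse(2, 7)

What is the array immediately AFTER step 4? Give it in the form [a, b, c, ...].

Answer: [H, D, F, E, A, G, B, C]

Derivation:
After 1 (rotate_left(1, 7, k=2)): [G, A, C, F, E, D, H, B]
After 2 (rotate_left(2, 7, k=3)): [G, A, D, H, B, C, F, E]
After 3 (reverse(0, 3)): [H, D, A, G, B, C, F, E]
After 4 (rotate_left(2, 7, k=4)): [H, D, F, E, A, G, B, C]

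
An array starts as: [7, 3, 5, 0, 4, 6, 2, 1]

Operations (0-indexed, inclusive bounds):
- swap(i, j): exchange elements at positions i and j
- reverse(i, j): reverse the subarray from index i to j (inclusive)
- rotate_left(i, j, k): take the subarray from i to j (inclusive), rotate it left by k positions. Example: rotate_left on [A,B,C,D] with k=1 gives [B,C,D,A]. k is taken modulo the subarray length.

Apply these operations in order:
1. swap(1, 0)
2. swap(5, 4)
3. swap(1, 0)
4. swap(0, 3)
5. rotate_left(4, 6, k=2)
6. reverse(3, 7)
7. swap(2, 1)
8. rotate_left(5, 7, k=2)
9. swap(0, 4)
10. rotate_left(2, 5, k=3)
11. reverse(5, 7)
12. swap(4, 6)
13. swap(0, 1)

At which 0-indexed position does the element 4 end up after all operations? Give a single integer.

Answer: 1

Derivation:
After 1 (swap(1, 0)): [3, 7, 5, 0, 4, 6, 2, 1]
After 2 (swap(5, 4)): [3, 7, 5, 0, 6, 4, 2, 1]
After 3 (swap(1, 0)): [7, 3, 5, 0, 6, 4, 2, 1]
After 4 (swap(0, 3)): [0, 3, 5, 7, 6, 4, 2, 1]
After 5 (rotate_left(4, 6, k=2)): [0, 3, 5, 7, 2, 6, 4, 1]
After 6 (reverse(3, 7)): [0, 3, 5, 1, 4, 6, 2, 7]
After 7 (swap(2, 1)): [0, 5, 3, 1, 4, 6, 2, 7]
After 8 (rotate_left(5, 7, k=2)): [0, 5, 3, 1, 4, 7, 6, 2]
After 9 (swap(0, 4)): [4, 5, 3, 1, 0, 7, 6, 2]
After 10 (rotate_left(2, 5, k=3)): [4, 5, 7, 3, 1, 0, 6, 2]
After 11 (reverse(5, 7)): [4, 5, 7, 3, 1, 2, 6, 0]
After 12 (swap(4, 6)): [4, 5, 7, 3, 6, 2, 1, 0]
After 13 (swap(0, 1)): [5, 4, 7, 3, 6, 2, 1, 0]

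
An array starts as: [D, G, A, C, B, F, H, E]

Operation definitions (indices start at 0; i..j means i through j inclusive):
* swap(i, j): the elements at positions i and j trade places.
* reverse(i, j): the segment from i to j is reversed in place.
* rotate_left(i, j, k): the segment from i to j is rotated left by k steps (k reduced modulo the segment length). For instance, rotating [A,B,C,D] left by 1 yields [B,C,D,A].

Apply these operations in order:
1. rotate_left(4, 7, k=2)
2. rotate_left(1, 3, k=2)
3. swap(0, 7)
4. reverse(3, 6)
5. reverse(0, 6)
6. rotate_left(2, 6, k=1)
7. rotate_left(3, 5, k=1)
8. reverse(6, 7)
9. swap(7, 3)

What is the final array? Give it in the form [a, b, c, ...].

Answer: [A, H, B, E, F, G, D, C]

Derivation:
After 1 (rotate_left(4, 7, k=2)): [D, G, A, C, H, E, B, F]
After 2 (rotate_left(1, 3, k=2)): [D, C, G, A, H, E, B, F]
After 3 (swap(0, 7)): [F, C, G, A, H, E, B, D]
After 4 (reverse(3, 6)): [F, C, G, B, E, H, A, D]
After 5 (reverse(0, 6)): [A, H, E, B, G, C, F, D]
After 6 (rotate_left(2, 6, k=1)): [A, H, B, G, C, F, E, D]
After 7 (rotate_left(3, 5, k=1)): [A, H, B, C, F, G, E, D]
After 8 (reverse(6, 7)): [A, H, B, C, F, G, D, E]
After 9 (swap(7, 3)): [A, H, B, E, F, G, D, C]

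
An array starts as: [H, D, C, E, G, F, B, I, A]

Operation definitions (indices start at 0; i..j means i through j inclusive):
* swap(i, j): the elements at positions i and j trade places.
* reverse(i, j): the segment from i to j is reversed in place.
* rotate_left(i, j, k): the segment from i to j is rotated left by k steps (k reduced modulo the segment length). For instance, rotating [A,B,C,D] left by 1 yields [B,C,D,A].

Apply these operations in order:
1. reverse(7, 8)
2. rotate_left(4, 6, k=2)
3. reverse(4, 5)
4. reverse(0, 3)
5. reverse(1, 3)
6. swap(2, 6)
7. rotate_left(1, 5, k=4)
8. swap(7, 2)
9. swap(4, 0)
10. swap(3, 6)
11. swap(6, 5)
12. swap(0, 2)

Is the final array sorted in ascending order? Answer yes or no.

Answer: yes

Derivation:
After 1 (reverse(7, 8)): [H, D, C, E, G, F, B, A, I]
After 2 (rotate_left(4, 6, k=2)): [H, D, C, E, B, G, F, A, I]
After 3 (reverse(4, 5)): [H, D, C, E, G, B, F, A, I]
After 4 (reverse(0, 3)): [E, C, D, H, G, B, F, A, I]
After 5 (reverse(1, 3)): [E, H, D, C, G, B, F, A, I]
After 6 (swap(2, 6)): [E, H, F, C, G, B, D, A, I]
After 7 (rotate_left(1, 5, k=4)): [E, B, H, F, C, G, D, A, I]
After 8 (swap(7, 2)): [E, B, A, F, C, G, D, H, I]
After 9 (swap(4, 0)): [C, B, A, F, E, G, D, H, I]
After 10 (swap(3, 6)): [C, B, A, D, E, G, F, H, I]
After 11 (swap(6, 5)): [C, B, A, D, E, F, G, H, I]
After 12 (swap(0, 2)): [A, B, C, D, E, F, G, H, I]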